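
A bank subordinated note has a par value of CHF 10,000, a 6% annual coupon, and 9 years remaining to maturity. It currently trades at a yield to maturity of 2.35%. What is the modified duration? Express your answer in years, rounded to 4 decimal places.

Periodic yield y = 0.0235. First find Macaulay duration:
  t   CF        PV=CF/(1+0.0235)^t    t·PV
  1       600.00       586.2237       586.2237
  2       600.00       572.7638     1,145.5276
  3       600.00       559.6129     1,678.8387
  4       600.00       546.7639     2,187.0557
  5       600.00       534.2100     2,671.0500
  6       600.00       521.9443     3,131.6659
  7       600.00       509.9602     3,569.7217
  8       600.00       498.2513     3,986.0107
  9    10,600.00     8,600.3325    77,402.9926
  Σ                 12,930.0628    96,359.0866
P = 12,930.0628; Macaulay duration = 96,359.0866 / 12,930.0628 = 7.45233 years.
Modified duration = D_Mac / (1 + y) = 7.45233 / 1.0235 = 7.28122 years.

7.2812 years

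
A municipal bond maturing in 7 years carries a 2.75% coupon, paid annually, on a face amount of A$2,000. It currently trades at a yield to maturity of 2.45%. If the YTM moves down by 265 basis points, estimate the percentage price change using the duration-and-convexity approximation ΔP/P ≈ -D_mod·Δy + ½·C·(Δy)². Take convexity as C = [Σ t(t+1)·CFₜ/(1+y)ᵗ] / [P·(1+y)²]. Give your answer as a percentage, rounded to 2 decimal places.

With y = 0.0245:
  t   CF        PV=CF/(1+0.0245)^t    t·PV        t(t+1)·PV
  1        55.00        53.6847        53.6847         107.3694
  2        55.00        52.4009       104.8018         314.4054
  3        55.00        51.1478       153.4433         613.7734
  4        55.00        49.9246       199.6985         998.4926
  5        55.00        48.7307       243.6536       1,461.9218
  6        55.00        47.5654       285.3922       1,997.7457
  7     2,055.00     1,734.7148    12,143.0037      97,144.0295
  Σ                  2,038.1689    13,183.6779     102,637.7378
P = 2,038.1689; D_Mac = 6.46839 yrs; D_mod = 6.31371 yrs; C = 47.97809.
Duration effect: -6.31371 × (-0.0265) = +0.167313
Convexity effect: 0.5 × 47.97809 × (-0.0265)² = +0.0168463
ΔP/P ≈ +0.167313 + 0.0168463 = +0.184160 = +18.4160%.

+18.42%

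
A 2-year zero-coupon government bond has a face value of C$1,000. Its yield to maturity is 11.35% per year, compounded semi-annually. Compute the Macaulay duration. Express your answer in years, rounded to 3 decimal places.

A zero-coupon bond has a single cash flow at maturity, so its Macaulay duration equals its maturity: 2 years.
(Equivalently: 4 semi-annual periods ÷ 2 = 2 years.)

2.000 years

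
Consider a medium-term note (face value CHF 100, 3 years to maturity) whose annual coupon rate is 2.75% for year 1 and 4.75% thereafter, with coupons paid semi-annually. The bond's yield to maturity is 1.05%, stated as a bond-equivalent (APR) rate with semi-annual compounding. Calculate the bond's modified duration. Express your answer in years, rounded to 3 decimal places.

Periodic yield y = 0.00525. First find Macaulay duration:
  t   CF        PV=CF/(1+0.00525)^t    t·PV
  1        1.375         1.3678         1.3678
  2        1.375         1.3607         2.7214
  3        2.375         2.3380         7.0139
  4        2.375         2.3258         9.3031
  5        2.375         2.3136        11.5681
  6      102.375        99.2086       595.2517
  Σ                    108.9145       627.2261
P = 108.9145; Macaulay duration = 627.2261 / 108.9145 = 5.75889 half-year periods = 2.87944 years.
Modified duration = D_Mac / (1 + y) = 2.87944 / 1.00525 = 2.86440 years.

2.864 years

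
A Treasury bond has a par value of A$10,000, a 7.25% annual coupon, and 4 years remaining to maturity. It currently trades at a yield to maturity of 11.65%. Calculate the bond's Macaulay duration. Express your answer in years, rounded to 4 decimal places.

Periodic yield y = 0.1165. Discount each cash flow and weight by its year:
  t   CF        PV=CF/(1+0.1165)^t    t·PV
  1       725.00       649.3506       649.3506
  2       725.00       581.5948     1,163.1897
  3       725.00       520.9090     1,562.7269
  4    10,725.00     6,901.8003    27,607.2013
  Σ                  8,653.6548    30,982.4686
Price P = Σ PV = 8,653.6548.
Macaulay duration = Σ(t·PV) / P = 30,982.4686 / 8,653.6548 = 3.58028 years.

3.5803 years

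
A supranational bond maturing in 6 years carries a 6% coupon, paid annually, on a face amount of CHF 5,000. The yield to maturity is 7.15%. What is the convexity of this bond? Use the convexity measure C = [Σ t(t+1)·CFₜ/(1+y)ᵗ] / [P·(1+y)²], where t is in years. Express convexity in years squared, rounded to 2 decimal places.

30.04

With y = 0.0715:
  t   CF        PV=CF/(1+0.0715)^t    t·PV        t(t+1)·PV
  1       300.00       279.9813       279.9813         559.9627
  2       300.00       261.2985       522.5970       1,567.7910
  3       300.00       243.8623       731.5870       2,926.3480
  4       300.00       227.5897       910.3587       4,551.7935
  5       300.00       212.4029     1,062.0143       6,372.0861
  6     5,300.00     3,502.0538    21,012.3230     147,086.2609
  Σ                  4,727.1885    24,518.8613     163,064.2420
P = 4,727.1885.
Convexity = Σ t(t+1)·PV / [P·(1+y)²] = 163,064.2420 / (4,727.1885 × 1.148112) = 30.04495.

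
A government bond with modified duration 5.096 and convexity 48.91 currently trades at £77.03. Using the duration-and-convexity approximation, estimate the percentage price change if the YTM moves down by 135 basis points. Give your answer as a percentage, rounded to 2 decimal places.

+7.33%

Duration effect: -D_mod·Δy = -5.096 × (-0.0135) = +0.068796
Convexity effect: ½·C·(Δy)² = 0.5 × 48.91 × (-0.0135)² = +0.00445692375
ΔP/P ≈ +0.068796 + 0.00445692375 = +0.07325292375
= +7.325292375%.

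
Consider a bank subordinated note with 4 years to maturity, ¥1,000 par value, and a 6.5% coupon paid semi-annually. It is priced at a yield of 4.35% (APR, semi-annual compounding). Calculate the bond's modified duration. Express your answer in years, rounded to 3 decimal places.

3.527 years

Periodic yield y = 0.02175. First find Macaulay duration:
  t   CF        PV=CF/(1+0.02175)^t    t·PV
  1        32.50        31.8082        31.8082
  2        32.50        31.1311        62.2621
  3        32.50        30.4684        91.4052
  4        32.50        29.8198       119.2792
  5        32.50        29.1850       145.9251
  6        32.50        28.5638       171.3826
  7        32.50        27.9557       195.6901
  8     1,032.50       869.2264     6,953.8109
  Σ                  1,078.1583     7,771.5634
P = 1,078.1583; Macaulay duration = 7,771.5634 / 1,078.1583 = 7.20818 half-year periods = 3.60409 years.
Modified duration = D_Mac / (1 + y) = 3.60409 / 1.02175 = 3.52737 years.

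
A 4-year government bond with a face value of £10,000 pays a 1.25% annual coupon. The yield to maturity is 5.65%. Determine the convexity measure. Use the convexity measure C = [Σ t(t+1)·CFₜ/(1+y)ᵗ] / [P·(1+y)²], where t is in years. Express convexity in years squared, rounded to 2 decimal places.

With y = 0.0565:
  t   CF        PV=CF/(1+0.0565)^t    t·PV        t(t+1)·PV
  1       125.00       118.3152       118.3152         236.6304
  2       125.00       111.9879       223.9758         671.9273
  3       125.00       105.9989       317.9968       1,271.9872
  4    10,125.00     8,126.7524    32,507.0095     162,535.0473
  Σ                  8,463.0544    33,167.2972     164,715.5922
P = 8,463.0544.
Convexity = Σ t(t+1)·PV / [P·(1+y)²] = 164,715.5922 / (8,463.0544 × 1.116192) = 17.43687.

17.44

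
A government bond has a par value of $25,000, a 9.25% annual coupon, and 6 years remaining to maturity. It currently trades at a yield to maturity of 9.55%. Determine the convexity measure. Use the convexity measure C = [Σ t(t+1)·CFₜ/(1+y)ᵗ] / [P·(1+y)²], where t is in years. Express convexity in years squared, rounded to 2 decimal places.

With y = 0.0955:
  t   CF        PV=CF/(1+0.0955)^t    t·PV        t(t+1)·PV
  1     2,312.50     2,110.9083     2,110.9083       4,221.8165
  2     2,312.50     1,926.8902     3,853.7805      11,561.3415
  3     2,312.50     1,758.9140     5,276.7419      21,106.9675
  4     2,312.50     1,605.5810     6,422.3239      32,111.6195
  5     2,312.50     1,465.6148     7,328.0738      43,968.4430
  6    27,312.50    15,801.0942    94,806.5654     663,645.9576
  Σ                 24,669.0024   119,798.3937     776,616.1456
P = 24,669.0024.
Convexity = Σ t(t+1)·PV / [P·(1+y)²] = 776,616.1456 / (24,669.0024 × 1.200120) = 26.23192.

26.23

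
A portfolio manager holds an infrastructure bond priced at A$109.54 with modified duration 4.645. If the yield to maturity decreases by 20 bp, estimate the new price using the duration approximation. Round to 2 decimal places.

Duration approximation: ΔP/P ≈ -D_mod · Δy = -4.645 × (-0.002) = +0.009290.
New price ≈ 109.54 × (1 + 0.009290) = 110.5576266.

A$110.56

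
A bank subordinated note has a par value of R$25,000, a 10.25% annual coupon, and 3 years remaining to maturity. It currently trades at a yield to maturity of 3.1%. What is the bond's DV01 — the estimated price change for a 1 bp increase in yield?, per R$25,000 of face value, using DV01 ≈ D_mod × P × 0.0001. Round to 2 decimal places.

Periodic yield y = 0.031.
  t   CF        PV=CF/(1+0.031)^t    t·PV
  1     2,562.50     2,485.4510     2,485.4510
  2     2,562.50     2,410.7187     4,821.4375
  3    27,562.50    25,150.2676    75,450.8029
  Σ                 30,046.4374    82,757.6914
P = 30,046.4374; D_Mac = 2.75433 yrs; D_mod = 2.67151 yrs.
DV01 ≈ 2.67151 × 30,046.4374 × 0.0001 = 8.026934.

R$8.03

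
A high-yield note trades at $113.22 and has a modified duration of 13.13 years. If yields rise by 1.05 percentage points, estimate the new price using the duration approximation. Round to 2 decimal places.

Duration approximation: ΔP/P ≈ -D_mod · Δy = -13.13 × (+0.0105) = -0.137865.
New price ≈ 113.22 × (1 - 0.137865) = 97.6109247.

$97.61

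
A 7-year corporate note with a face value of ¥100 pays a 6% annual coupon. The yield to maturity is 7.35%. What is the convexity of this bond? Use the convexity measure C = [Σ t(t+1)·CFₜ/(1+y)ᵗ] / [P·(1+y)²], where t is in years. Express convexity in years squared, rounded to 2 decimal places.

38.29

With y = 0.0735:
  t   CF        PV=CF/(1+0.0735)^t    t·PV        t(t+1)·PV
  1         6.00         5.5892         5.5892          11.1784
  2         6.00         5.2065        10.4130          31.2391
  3         6.00         4.8500        14.5501          58.2005
  4         6.00         4.5180        18.0719          90.3593
  5         6.00         4.2086        21.0432         126.2590
  6         6.00         3.9205        23.5229         164.6601
  7       106.00        64.5196       451.6371       3,613.0964
  Σ                     92.8124       544.8273       4,094.9927
P = 92.8124.
Convexity = Σ t(t+1)·PV / [P·(1+y)²] = 4,094.9927 / (92.8124 × 1.152402) = 38.28627.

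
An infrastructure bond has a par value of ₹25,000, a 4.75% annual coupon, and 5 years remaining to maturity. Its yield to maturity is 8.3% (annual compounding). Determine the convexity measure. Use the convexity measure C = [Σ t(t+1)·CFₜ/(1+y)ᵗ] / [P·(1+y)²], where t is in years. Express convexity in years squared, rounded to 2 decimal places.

With y = 0.083:
  t   CF        PV=CF/(1+0.083)^t    t·PV        t(t+1)·PV
  1     1,187.50     1,096.4912     1,096.4912       2,192.9825
  2     1,187.50     1,012.4573     2,024.9145       6,074.7436
  3     1,187.50       934.8636     2,804.5908      11,218.3632
  4     1,187.50       863.2166     3,452.8665      17,264.3323
  5    26,187.50    17,577.2835    87,886.4175     527,318.5047
  Σ                 21,484.3122    97,265.2805     564,068.9263
P = 21,484.3122.
Convexity = Σ t(t+1)·PV / [P·(1+y)²] = 564,068.9263 / (21,484.3122 × 1.172889) = 22.38483.

22.38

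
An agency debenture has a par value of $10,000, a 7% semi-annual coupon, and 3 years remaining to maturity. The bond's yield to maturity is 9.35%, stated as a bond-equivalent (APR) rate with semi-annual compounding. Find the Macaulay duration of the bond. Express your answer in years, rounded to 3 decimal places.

Periodic yield y = 0.04675. Discount each cash flow and weight by its period:
  t   CF        PV=CF/(1+0.04675)^t    t·PV
  1       350.00       334.3683       334.3683
  2       350.00       319.4347       638.8694
  3       350.00       305.1681       915.5043
  4       350.00       291.5387     1,166.1547
  5       350.00       278.5180     1,392.5898
  6    10,350.00     7,868.3294    47,209.9763
  Σ                  9,397.3571    51,657.4628
Price P = Σ PV = 9,397.3571.
Macaulay duration = Σ(t·PV) / P = 51,657.4628 / 9,397.3571 = 5.49702 half-year periods.
In years: 5.49702 / 2 = 2.74851 years.

2.749 years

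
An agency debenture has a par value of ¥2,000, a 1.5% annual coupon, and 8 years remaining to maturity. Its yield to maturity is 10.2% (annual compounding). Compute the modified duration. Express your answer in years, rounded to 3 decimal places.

Periodic yield y = 0.102. First find Macaulay duration:
  t   CF        PV=CF/(1+0.102)^t    t·PV
  1        30.00        27.2232        27.2232
  2        30.00        24.7035        49.4070
  3        30.00        22.4169        67.2508
  4        30.00        20.3421        81.3682
  5        30.00        18.4592        92.2961
  6        30.00        16.7507       100.5039
  7        30.00        15.2002       106.4016
  8     2,030.00       933.3473     7,466.7785
  Σ                  1,078.4431     7,991.2293
P = 1,078.4431; Macaulay duration = 7,991.2293 / 1,078.4431 = 7.40997 years.
Modified duration = D_Mac / (1 + y) = 7.40997 / 1.102 = 6.72411 years.

6.724 years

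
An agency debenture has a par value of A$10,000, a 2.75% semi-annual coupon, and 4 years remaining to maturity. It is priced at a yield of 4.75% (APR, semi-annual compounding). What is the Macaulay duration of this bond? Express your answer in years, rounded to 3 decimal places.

3.806 years

Periodic yield y = 0.02375. Discount each cash flow and weight by its period:
  t   CF        PV=CF/(1+0.02375)^t    t·PV
  1       137.50       134.3101       134.3101
  2       137.50       131.1943       262.3885
  3       137.50       128.1507       384.4521
  4       137.50       125.1777       500.7109
  5       137.50       122.2737       611.3686
  6       137.50       119.4371       716.6225
  7       137.50       116.6663       816.6639
  8    10,137.50     8,401.9395    67,215.5159
  Σ                  9,279.1494    70,642.0325
Price P = Σ PV = 9,279.1494.
Macaulay duration = Σ(t·PV) / P = 70,642.0325 / 9,279.1494 = 7.61299 half-year periods.
In years: 7.61299 / 2 = 3.80649 years.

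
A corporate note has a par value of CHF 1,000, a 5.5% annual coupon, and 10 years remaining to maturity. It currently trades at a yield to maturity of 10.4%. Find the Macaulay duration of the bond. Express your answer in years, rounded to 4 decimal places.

7.4975 years

Periodic yield y = 0.104. Discount each cash flow and weight by its year:
  t   CF        PV=CF/(1+0.104)^t    t·PV
  1        55.00        49.8188        49.8188
  2        55.00        45.1258        90.2515
  3        55.00        40.8748       122.6244
  4        55.00        37.0243       148.0970
  5        55.00        33.5365       167.6823
  6        55.00        30.3772       182.2634
  7        55.00        27.5156       192.6093
  8        55.00        24.9236       199.3885
  9        55.00        22.5757       203.1812
  10    1,055.00       392.2489     3,922.4889
  Σ                    704.0211     5,278.4054
Price P = Σ PV = 704.0211.
Macaulay duration = Σ(t·PV) / P = 5,278.4054 / 704.0211 = 7.49751 years.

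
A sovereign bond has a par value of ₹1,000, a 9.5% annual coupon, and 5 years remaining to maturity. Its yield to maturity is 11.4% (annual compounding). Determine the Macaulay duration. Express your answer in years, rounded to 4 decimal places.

4.1726 years

Periodic yield y = 0.114. Discount each cash flow and weight by its year:
  t   CF        PV=CF/(1+0.114)^t    t·PV
  1        95.00        85.2783        85.2783
  2        95.00        76.5514       153.1028
  3        95.00        68.7176       206.1528
  4        95.00        61.6855       246.7419
  5     1,095.00       638.2461     3,191.2305
  Σ                    930.4789     3,882.5063
Price P = Σ PV = 930.4789.
Macaulay duration = Σ(t·PV) / P = 3,882.5063 / 930.4789 = 4.17259 years.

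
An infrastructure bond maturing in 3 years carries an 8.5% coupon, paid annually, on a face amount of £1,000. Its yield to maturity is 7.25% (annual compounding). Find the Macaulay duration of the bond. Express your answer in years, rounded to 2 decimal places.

Periodic yield y = 0.0725. Discount each cash flow and weight by its year:
  t   CF        PV=CF/(1+0.0725)^t    t·PV
  1        85.00        79.2541        79.2541
  2        85.00        73.8966       147.7932
  3     1,085.00       879.5040     2,638.5121
  Σ                  1,032.6547     2,865.5593
Price P = Σ PV = 1,032.6547.
Macaulay duration = Σ(t·PV) / P = 2,865.5593 / 1,032.6547 = 2.77494 years.

2.77 years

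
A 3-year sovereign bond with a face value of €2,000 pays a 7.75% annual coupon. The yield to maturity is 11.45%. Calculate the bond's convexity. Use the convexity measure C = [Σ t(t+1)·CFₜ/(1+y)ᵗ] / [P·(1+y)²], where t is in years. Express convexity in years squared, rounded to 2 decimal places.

With y = 0.1145:
  t   CF        PV=CF/(1+0.1145)^t    t·PV        t(t+1)·PV
  1       155.00       139.0758       139.0758         278.1516
  2       155.00       124.7876       249.5753         748.7258
  3     2,155.00     1,556.7076     4,670.1229      18,680.4916
  Σ                  1,820.5711     5,058.7740      19,707.3691
P = 1,820.5711.
Convexity = Σ t(t+1)·PV / [P·(1+y)²] = 19,707.3691 / (1,820.5711 × 1.242110) = 8.71487.

8.71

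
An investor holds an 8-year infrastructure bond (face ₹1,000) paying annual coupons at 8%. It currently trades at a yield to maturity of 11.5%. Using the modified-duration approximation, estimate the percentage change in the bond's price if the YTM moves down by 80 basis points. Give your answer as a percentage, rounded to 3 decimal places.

Periodic yield y = 0.115. Modified duration first:
  t   CF        PV=CF/(1+0.115)^t    t·PV
  1        80.00        71.7489        71.7489
  2        80.00        64.3488       128.6975
  3        80.00        57.7119       173.1357
  4        80.00        51.7596       207.0382
  5        80.00        46.4211       232.1056
  6        80.00        41.6333       249.7998
  7        80.00        37.3393       261.3749
  8     1,080.00       452.0899     3,616.7193
  Σ                    823.0527     4,940.6200
P = 823.0527; D_Mac = 6.00280 yrs; D_mod = 6.00280/(1+0.115) = 5.38368 yrs.
ΔP/P ≈ -D_mod · Δy = -5.38368 × (-0.008) = +0.043069 = +4.3069%.

+4.307%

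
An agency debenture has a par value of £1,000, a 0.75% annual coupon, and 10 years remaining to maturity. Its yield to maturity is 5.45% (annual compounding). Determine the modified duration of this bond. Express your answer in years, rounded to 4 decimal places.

9.0719 years

Periodic yield y = 0.0545. First find Macaulay duration:
  t   CF        PV=CF/(1+0.0545)^t    t·PV
  1         7.50         7.1124         7.1124
  2         7.50         6.7448        13.4896
  3         7.50         6.3962        19.1886
  4         7.50         6.0656        24.2625
  5         7.50         5.7521        28.7606
  6         7.50         5.4548        32.7290
  7         7.50         5.1729        36.2104
  8         7.50         4.9056        39.2445
  9         7.50         4.6520        41.8682
  10    1,007.50       592.6240     5,926.2397
  Σ                    644.8804     6,169.1054
P = 644.8804; Macaulay duration = 6,169.1054 / 644.8804 = 9.56628 years.
Modified duration = D_Mac / (1 + y) = 9.56628 / 1.0545 = 9.07186 years.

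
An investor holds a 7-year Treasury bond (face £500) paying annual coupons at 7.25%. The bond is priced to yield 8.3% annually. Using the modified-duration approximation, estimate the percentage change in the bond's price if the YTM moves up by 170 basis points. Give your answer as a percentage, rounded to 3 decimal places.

-8.931%

Periodic yield y = 0.083. Modified duration first:
  t   CF        PV=CF/(1+0.083)^t    t·PV
  1        36.25        33.4718        33.4718
  2        36.25        30.9066        61.8132
  3        36.25        28.5379        85.6138
  4        36.25        26.3508       105.4033
  5        36.25        24.3313       121.6566
  6        36.25        22.4666       134.7996
  7       536.25       306.8797     2,148.1576
  Σ                    472.9448     2,690.9160
P = 472.9448; D_Mac = 5.68970 yrs; D_mod = 5.68970/(1+0.083) = 5.25365 yrs.
ΔP/P ≈ -D_mod · Δy = -5.25365 × (+0.017) = -0.089312 = -8.9312%.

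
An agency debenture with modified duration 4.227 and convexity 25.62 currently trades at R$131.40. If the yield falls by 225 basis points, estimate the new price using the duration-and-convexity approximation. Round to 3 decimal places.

Duration effect: -D_mod·Δy = -4.227 × (-0.0225) = +0.0951075
Convexity effect: ½·C·(Δy)² = 0.5 × 25.62 × (-0.0225)² = +0.0064850625
ΔP/P ≈ +0.0951075 + 0.0064850625 = +0.1015925625
New price ≈ 131.40 × (1 + 0.1015925625) = 144.7492627125.

R$144.749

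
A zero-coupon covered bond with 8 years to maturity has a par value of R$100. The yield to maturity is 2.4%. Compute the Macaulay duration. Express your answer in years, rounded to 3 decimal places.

8.000 years

A zero-coupon bond has a single cash flow at maturity, so its Macaulay duration equals its maturity: 8 years.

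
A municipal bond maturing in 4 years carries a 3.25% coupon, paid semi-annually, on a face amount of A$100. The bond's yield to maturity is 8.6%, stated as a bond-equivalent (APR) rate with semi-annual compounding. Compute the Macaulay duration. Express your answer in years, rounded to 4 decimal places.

Periodic yield y = 0.043. Discount each cash flow and weight by its period:
  t   CF        PV=CF/(1+0.043)^t    t·PV
  1        1.625         1.5580         1.5580
  2        1.625         1.4938         2.9875
  3        1.625         1.4322         4.2966
  4        1.625         1.3731         5.4926
  5        1.625         1.3165         6.5827
  6        1.625         1.2623         7.5735
  7        1.625         1.2102         8.4715
  8      101.625        72.5648       580.5185
  Σ                     82.2109       617.4809
Price P = Σ PV = 82.2109.
Macaulay duration = Σ(t·PV) / P = 617.4809 / 82.2109 = 7.51093 half-year periods.
In years: 7.51093 / 2 = 3.75547 years.

3.7555 years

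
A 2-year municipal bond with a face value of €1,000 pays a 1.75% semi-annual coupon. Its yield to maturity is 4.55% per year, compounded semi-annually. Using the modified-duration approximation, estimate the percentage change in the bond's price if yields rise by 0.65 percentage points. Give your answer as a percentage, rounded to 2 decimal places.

-1.25%

Periodic yield y = 0.02275. Modified duration first:
  t   CF        PV=CF/(1+0.02275)^t    t·PV
  1         8.75         8.5554         8.5554
  2         8.75         8.3651        16.7301
  3         8.75         8.1790        24.5370
  4     1,008.75       921.9462     3,687.7849
  Σ                    947.0456     3,737.6074
P = 947.0456; D_Mac = 3.94660 half-year periods = 1.97330 yrs; D_mod = 1.97330/(1+0.02275) = 1.92940 yrs.
ΔP/P ≈ -D_mod · Δy = -1.92940 × (+0.0065) = -0.012541 = -1.2541%.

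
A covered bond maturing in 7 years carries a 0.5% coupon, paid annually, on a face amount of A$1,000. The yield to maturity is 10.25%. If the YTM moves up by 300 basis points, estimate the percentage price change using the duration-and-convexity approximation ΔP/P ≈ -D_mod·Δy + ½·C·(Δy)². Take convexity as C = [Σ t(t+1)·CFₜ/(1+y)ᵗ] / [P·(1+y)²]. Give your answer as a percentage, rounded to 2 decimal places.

-16.61%

With y = 0.1025:
  t   CF        PV=CF/(1+0.1025)^t    t·PV        t(t+1)·PV
  1         5.00         4.5351         4.5351           9.0703
  2         5.00         4.1135         8.2270          24.6811
  3         5.00         3.7311        11.1932          44.7729
  4         5.00         3.3842        13.5368          67.6839
  5         5.00         3.0696        15.3478          92.0870
  6         5.00         2.7842        16.7051         116.9359
  7     1,005.00       507.5933     3,553.1530      28,425.2244
  Σ                    529.2110     3,622.6982      28,780.4555
P = 529.2110; D_Mac = 6.84547 yrs; D_mod = 6.20904 yrs; C = 44.74161.
Duration effect: -6.20904 × (+0.03) = -0.186271
Convexity effect: 0.5 × 44.74161 × (0.03)² = +0.0201337
ΔP/P ≈ -0.186271 + 0.0201337 = -0.166138 = -16.6138%.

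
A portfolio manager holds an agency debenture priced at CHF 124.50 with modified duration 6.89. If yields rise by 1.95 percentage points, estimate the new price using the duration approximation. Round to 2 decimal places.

CHF 107.77

Duration approximation: ΔP/P ≈ -D_mod · Δy = -6.89 × (+0.0195) = -0.134355.
New price ≈ 124.50 × (1 - 0.134355) = 107.7728025.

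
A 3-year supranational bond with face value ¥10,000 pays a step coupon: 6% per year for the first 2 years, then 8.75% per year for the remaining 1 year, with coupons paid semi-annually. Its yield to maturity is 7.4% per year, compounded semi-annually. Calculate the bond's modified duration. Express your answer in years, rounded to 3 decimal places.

2.685 years

Periodic yield y = 0.037. First find Macaulay duration:
  t   CF        PV=CF/(1+0.037)^t    t·PV
  1       300.00       289.2960       289.2960
  2       300.00       278.9740       557.9480
  3       300.00       269.0203       807.0608
  4       300.00       259.4217     1,037.6866
  5       437.50       364.8247     1,824.1237
  6    10,437.50     8,393.1300    50,358.7800
  Σ                  9,854.6667    54,874.8952
P = 9,854.6667; Macaulay duration = 54,874.8952 / 9,854.6667 = 5.56842 half-year periods = 2.78421 years.
Modified duration = D_Mac / (1 + y) = 2.78421 / 1.037 = 2.68487 years.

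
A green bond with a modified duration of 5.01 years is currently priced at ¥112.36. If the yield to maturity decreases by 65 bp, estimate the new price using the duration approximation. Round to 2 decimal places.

¥116.02

Duration approximation: ΔP/P ≈ -D_mod · Δy = -5.01 × (-0.0065) = +0.032565.
New price ≈ 112.36 × (1 + 0.032565) = 116.0190034.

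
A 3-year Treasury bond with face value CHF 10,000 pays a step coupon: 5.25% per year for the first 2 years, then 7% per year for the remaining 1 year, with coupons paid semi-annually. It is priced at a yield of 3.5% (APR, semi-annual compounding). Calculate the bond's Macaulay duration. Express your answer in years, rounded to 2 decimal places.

2.82 years

Periodic yield y = 0.0175. Discount each cash flow and weight by its period:
  t   CF        PV=CF/(1+0.0175)^t    t·PV
  1       262.50       257.9853       257.9853
  2       262.50       253.5482       507.0963
  3       262.50       249.1874       747.5622
  4       262.50       244.9016       979.6064
  5       350.00       320.9194     1,604.5969
  6    10,350.00     9,326.8253    55,960.9518
  Σ                 10,653.3671    60,057.7990
Price P = Σ PV = 10,653.3671.
Macaulay duration = Σ(t·PV) / P = 60,057.7990 / 10,653.3671 = 5.63745 half-year periods.
In years: 5.63745 / 2 = 2.81872 years.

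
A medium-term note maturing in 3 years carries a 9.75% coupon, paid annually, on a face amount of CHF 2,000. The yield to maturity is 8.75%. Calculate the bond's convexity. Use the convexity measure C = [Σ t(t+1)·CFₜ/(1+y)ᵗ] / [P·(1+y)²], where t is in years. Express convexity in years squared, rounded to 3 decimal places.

With y = 0.0875:
  t   CF        PV=CF/(1+0.0875)^t    t·PV        t(t+1)·PV
  1       195.00       179.3103       179.3103         358.6207
  2       195.00       164.8831       329.7662         989.2985
  3     2,195.00     1,706.6589     5,119.9767      20,479.9067
  Σ                  2,050.8523     5,629.0532      21,827.8258
P = 2,050.8523.
Convexity = Σ t(t+1)·PV / [P·(1+y)²] = 21,827.8258 / (2,050.8523 × 1.182656) = 8.99948.

8.999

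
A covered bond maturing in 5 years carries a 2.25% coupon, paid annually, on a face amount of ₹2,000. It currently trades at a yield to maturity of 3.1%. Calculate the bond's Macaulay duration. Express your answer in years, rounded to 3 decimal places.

Periodic yield y = 0.031. Discount each cash flow and weight by its year:
  t   CF        PV=CF/(1+0.031)^t    t·PV
  1        45.00        43.6469        43.6469
  2        45.00        42.3346        84.6691
  3        45.00        41.0617       123.1850
  4        45.00        39.8270       159.3081
  5     2,045.00     1,755.4966     8,777.4829
  Σ                  1,922.3668     9,188.2920
Price P = Σ PV = 1,922.3668.
Macaulay duration = Σ(t·PV) / P = 9,188.2920 / 1,922.3668 = 4.77968 years.

4.780 years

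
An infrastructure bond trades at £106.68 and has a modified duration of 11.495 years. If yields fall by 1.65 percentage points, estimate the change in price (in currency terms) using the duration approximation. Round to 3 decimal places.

+£20.234

Duration approximation: ΔP/P ≈ -D_mod · Δy = -11.495 × (-0.0165) = +0.1896675.
ΔP ≈ 106.68 × (+0.1896675) = +20.2337289.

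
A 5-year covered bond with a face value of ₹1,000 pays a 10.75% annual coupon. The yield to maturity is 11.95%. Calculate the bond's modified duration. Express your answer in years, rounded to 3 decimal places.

3.660 years

Periodic yield y = 0.1195. First find Macaulay duration:
  t   CF        PV=CF/(1+0.1195)^t    t·PV
  1       107.50        96.0250        96.0250
  2       107.50        85.7749       171.5498
  3       107.50        76.6189       229.8568
  4       107.50        68.4403       273.7613
  5     1,107.50       629.8299     3,149.1493
  Σ                    956.6891     3,920.3423
P = 956.6891; Macaulay duration = 3,920.3423 / 956.6891 = 4.09782 years.
Modified duration = D_Mac / (1 + y) = 4.09782 / 1.1195 = 3.66040 years.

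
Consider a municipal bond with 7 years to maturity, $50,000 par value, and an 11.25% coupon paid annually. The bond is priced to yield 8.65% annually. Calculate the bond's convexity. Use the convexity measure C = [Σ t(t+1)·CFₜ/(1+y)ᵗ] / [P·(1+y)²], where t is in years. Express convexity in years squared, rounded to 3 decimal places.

32.469

With y = 0.0865:
  t   CF        PV=CF/(1+0.0865)^t    t·PV        t(t+1)·PV
  1     5,625.00     5,177.1744     5,177.1744      10,354.3488
  2     5,625.00     4,765.0018     9,530.0035      28,590.0106
  3     5,625.00     4,385.6436    13,156.9308      52,627.7231
  4     5,625.00     4,036.4874    16,145.9497      80,729.7486
  5     5,625.00     3,715.1288    18,575.6439     111,453.8636
  6     5,625.00     3,419.3546    20,516.1277     143,612.8938
  7    55,625.00    31,121.5995   217,851.1964   1,742,809.5714
  Σ                 56,620.3901   300,953.0265   2,170,178.1599
P = 56,620.3901.
Convexity = Σ t(t+1)·PV / [P·(1+y)²] = 2,170,178.1599 / (56,620.3901 × 1.180482) = 32.46856.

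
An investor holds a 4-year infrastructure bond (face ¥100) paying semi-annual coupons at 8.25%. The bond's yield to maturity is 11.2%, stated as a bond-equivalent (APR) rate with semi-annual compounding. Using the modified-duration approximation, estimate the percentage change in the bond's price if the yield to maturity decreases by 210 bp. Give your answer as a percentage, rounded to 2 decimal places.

+6.87%

Periodic yield y = 0.056. Modified duration first:
  t   CF        PV=CF/(1+0.056)^t    t·PV
  1        4.125         3.9062         3.9062
  2        4.125         3.6991         7.3982
  3        4.125         3.5029        10.5088
  4        4.125         3.3172        13.2687
  5        4.125         3.1413        15.7063
  6        4.125         2.9747        17.8481
  7        4.125         2.8169        19.7185
  8      104.125        67.3354       538.6835
  Σ                     90.6938       627.0384
P = 90.6938; D_Mac = 6.91380 half-year periods = 3.45690 yrs; D_mod = 3.45690/(1+0.056) = 3.27358 yrs.
ΔP/P ≈ -D_mod · Δy = -3.27358 × (-0.021) = +0.068745 = +6.8745%.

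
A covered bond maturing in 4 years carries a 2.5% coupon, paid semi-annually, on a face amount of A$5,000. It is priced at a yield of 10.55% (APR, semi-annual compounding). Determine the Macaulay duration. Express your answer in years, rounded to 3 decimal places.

3.797 years

Periodic yield y = 0.05275. Discount each cash flow and weight by its period:
  t   CF        PV=CF/(1+0.05275)^t    t·PV
  1        62.50        59.3683        59.3683
  2        62.50        56.3936       112.7871
  3        62.50        53.5679       160.7036
  4        62.50        50.8837       203.5350
  5        62.50        48.3341       241.6706
  6        62.50        45.9122       275.4735
  7        62.50        43.6117       305.2821
  8     5,062.50     3,355.5448    26,844.3580
  Σ                  3,713.6163    28,203.1781
Price P = Σ PV = 3,713.6163.
Macaulay duration = Σ(t·PV) / P = 28,203.1781 / 3,713.6163 = 7.59453 half-year periods.
In years: 7.59453 / 2 = 3.79727 years.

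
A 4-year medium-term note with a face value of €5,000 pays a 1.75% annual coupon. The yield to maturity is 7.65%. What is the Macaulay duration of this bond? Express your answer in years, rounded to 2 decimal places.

Periodic yield y = 0.0765. Discount each cash flow and weight by its year:
  t   CF        PV=CF/(1+0.0765)^t    t·PV
  1        87.50        81.2819        81.2819
  2        87.50        75.5057       151.0115
  3        87.50        70.1400       210.4201
  4     5,087.50     3,788.3342    15,153.3368
  Σ                  4,015.2619    15,596.0503
Price P = Σ PV = 4,015.2619.
Macaulay duration = Σ(t·PV) / P = 15,596.0503 / 4,015.2619 = 3.88419 years.

3.88 years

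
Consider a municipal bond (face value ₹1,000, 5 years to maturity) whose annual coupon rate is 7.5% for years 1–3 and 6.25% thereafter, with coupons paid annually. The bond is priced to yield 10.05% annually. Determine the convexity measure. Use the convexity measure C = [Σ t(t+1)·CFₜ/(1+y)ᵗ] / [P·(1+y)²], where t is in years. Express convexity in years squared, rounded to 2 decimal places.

With y = 0.1005:
  t   CF        PV=CF/(1+0.1005)^t    t·PV        t(t+1)·PV
  1        75.00        68.1508        68.1508         136.3017
  2        75.00        61.9272       123.8543         371.5630
  3        75.00        56.2718       168.8155         675.2621
  4        62.50        42.6108       170.4433         852.2163
  5     1,062.50       658.2316     3,291.1578      19,746.9469
  Σ                    887.1922     3,822.4218      21,782.2899
P = 887.1922.
Convexity = Σ t(t+1)·PV / [P·(1+y)²] = 21,782.2899 / (887.1922 × 1.211100) = 20.27243.

20.27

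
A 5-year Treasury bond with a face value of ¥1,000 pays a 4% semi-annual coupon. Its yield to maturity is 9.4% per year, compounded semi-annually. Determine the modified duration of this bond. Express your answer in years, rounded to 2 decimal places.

4.31 years

Periodic yield y = 0.047. First find Macaulay duration:
  t   CF        PV=CF/(1+0.047)^t    t·PV
  1        20.00        19.1022        19.1022
  2        20.00        18.2447        36.4894
  3        20.00        17.4257        52.2771
  4        20.00        16.6434        66.5738
  5        20.00        15.8963        79.4816
  6        20.00        15.1827        91.0964
  7        20.00        14.5012       101.5082
  8        20.00        13.8502       110.8017
  9        20.00        13.2285       119.0563
  10    1,020.00       644.3671     6,443.6710
  Σ                    788.4420     7,120.0576
P = 788.4420; Macaulay duration = 7,120.0576 / 788.4420 = 9.03054 half-year periods = 4.51527 years.
Modified duration = D_Mac / (1 + y) = 4.51527 / 1.047 = 4.31258 years.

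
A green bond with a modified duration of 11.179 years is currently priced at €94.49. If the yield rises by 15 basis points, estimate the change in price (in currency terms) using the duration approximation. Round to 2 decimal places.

Duration approximation: ΔP/P ≈ -D_mod · Δy = -11.179 × (+0.0015) = -0.0167685.
ΔP ≈ 94.49 × (-0.0167685) = -1.584455565.

-€1.58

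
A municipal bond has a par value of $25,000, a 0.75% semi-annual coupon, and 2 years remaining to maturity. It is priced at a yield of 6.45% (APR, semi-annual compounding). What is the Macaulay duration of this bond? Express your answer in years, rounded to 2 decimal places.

Periodic yield y = 0.03225. Discount each cash flow and weight by its period:
  t   CF        PV=CF/(1+0.03225)^t    t·PV
  1        93.75        90.8210        90.8210
  2        93.75        87.9836       175.9671
  3        93.75        85.2347       255.7042
  4    25,093.75    22,101.7163    88,406.8654
  Σ                 22,365.7556    88,929.3577
Price P = Σ PV = 22,365.7556.
Macaulay duration = Σ(t·PV) / P = 88,929.3577 / 22,365.7556 = 3.97614 half-year periods.
In years: 3.97614 / 2 = 1.98807 years.

1.99 years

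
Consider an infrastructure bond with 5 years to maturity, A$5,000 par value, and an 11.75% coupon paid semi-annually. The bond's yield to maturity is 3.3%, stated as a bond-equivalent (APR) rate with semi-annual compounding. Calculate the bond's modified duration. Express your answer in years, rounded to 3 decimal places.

4.035 years

Periodic yield y = 0.0165. First find Macaulay duration:
  t   CF        PV=CF/(1+0.0165)^t    t·PV
  1       293.75       288.9818       288.9818
  2       293.75       284.2910       568.5820
  3       293.75       279.6763       839.0290
  4       293.75       275.1366     1,100.5463
  5       293.75       270.6705     1,353.3526
  6       293.75       266.2770     1,597.6617
  7       293.75       261.9547     1,833.6829
  8       293.75       257.7026     2,061.6209
  9       293.75       253.5195     2,281.6758
  10    5,293.75     4,494.5850    44,945.8500
  Σ                  6,932.7950    56,870.9830
P = 6,932.7950; Macaulay duration = 56,870.9830 / 6,932.7950 = 8.20318 half-year periods = 4.10159 years.
Modified duration = D_Mac / (1 + y) = 4.10159 / 1.0165 = 4.03501 years.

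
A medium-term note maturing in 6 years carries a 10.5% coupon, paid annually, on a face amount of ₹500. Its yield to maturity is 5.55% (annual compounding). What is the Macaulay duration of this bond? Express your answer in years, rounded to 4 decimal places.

4.8839 years

Periodic yield y = 0.0555. Discount each cash flow and weight by its year:
  t   CF        PV=CF/(1+0.0555)^t    t·PV
  1        52.50        49.7395        49.7395
  2        52.50        47.1241        94.2481
  3        52.50        44.6462       133.9386
  4        52.50        42.2986       169.1945
  5        52.50        40.0745       200.3725
  6       552.50       399.5608     2,397.3647
  Σ                    623.4437     3,044.8580
Price P = Σ PV = 623.4437.
Macaulay duration = Σ(t·PV) / P = 3,044.8580 / 623.4437 = 4.88393 years.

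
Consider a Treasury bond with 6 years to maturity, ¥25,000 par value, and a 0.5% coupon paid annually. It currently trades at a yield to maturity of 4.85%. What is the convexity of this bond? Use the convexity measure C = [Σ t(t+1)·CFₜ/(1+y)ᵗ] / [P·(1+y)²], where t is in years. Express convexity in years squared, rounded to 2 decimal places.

With y = 0.0485:
  t   CF        PV=CF/(1+0.0485)^t    t·PV        t(t+1)·PV
  1       125.00       119.2179       119.2179         238.4359
  2       125.00       113.7033       227.4066         682.2199
  3       125.00       108.4438       325.3314       1,301.3255
  4       125.00       103.4276       413.7102       2,068.5512
  5       125.00        98.6434       493.2168       2,959.3007
  6    25,125.00    18,910.1712   113,461.0274     794,227.1921
  Σ                 19,453.6072   115,039.9104     801,477.0253
P = 19,453.6072.
Convexity = Σ t(t+1)·PV / [P·(1+y)²] = 801,477.0253 / (19,453.6072 × 1.099352) = 37.47607.

37.48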